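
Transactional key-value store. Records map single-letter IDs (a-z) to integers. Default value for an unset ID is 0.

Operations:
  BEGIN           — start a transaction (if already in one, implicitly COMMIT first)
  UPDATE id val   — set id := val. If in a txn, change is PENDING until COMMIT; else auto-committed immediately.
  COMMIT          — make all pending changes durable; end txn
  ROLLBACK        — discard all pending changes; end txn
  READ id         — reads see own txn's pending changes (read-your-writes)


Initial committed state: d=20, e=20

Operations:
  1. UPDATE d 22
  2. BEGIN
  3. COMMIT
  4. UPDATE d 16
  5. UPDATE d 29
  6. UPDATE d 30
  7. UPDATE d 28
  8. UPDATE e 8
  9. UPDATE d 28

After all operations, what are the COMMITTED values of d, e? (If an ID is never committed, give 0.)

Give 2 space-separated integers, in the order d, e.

Initial committed: {d=20, e=20}
Op 1: UPDATE d=22 (auto-commit; committed d=22)
Op 2: BEGIN: in_txn=True, pending={}
Op 3: COMMIT: merged [] into committed; committed now {d=22, e=20}
Op 4: UPDATE d=16 (auto-commit; committed d=16)
Op 5: UPDATE d=29 (auto-commit; committed d=29)
Op 6: UPDATE d=30 (auto-commit; committed d=30)
Op 7: UPDATE d=28 (auto-commit; committed d=28)
Op 8: UPDATE e=8 (auto-commit; committed e=8)
Op 9: UPDATE d=28 (auto-commit; committed d=28)
Final committed: {d=28, e=8}

Answer: 28 8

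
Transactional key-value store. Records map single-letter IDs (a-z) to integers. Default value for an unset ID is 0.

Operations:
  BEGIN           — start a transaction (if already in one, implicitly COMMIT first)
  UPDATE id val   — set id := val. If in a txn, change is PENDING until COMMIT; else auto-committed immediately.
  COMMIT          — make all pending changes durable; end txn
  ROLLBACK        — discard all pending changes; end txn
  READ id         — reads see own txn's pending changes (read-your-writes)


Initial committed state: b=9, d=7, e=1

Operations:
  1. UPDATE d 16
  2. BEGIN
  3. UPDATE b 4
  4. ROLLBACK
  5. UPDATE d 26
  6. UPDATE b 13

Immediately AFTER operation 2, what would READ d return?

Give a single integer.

Answer: 16

Derivation:
Initial committed: {b=9, d=7, e=1}
Op 1: UPDATE d=16 (auto-commit; committed d=16)
Op 2: BEGIN: in_txn=True, pending={}
After op 2: visible(d) = 16 (pending={}, committed={b=9, d=16, e=1})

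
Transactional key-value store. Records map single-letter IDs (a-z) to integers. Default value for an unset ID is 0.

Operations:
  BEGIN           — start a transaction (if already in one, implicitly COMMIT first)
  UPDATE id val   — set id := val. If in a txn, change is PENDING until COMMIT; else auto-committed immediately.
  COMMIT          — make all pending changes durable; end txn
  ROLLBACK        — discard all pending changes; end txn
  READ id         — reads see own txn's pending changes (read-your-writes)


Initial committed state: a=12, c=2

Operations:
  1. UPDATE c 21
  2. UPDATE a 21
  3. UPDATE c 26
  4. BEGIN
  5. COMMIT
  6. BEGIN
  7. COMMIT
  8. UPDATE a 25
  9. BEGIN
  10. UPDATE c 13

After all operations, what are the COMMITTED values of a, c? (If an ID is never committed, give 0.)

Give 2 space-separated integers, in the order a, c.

Answer: 25 26

Derivation:
Initial committed: {a=12, c=2}
Op 1: UPDATE c=21 (auto-commit; committed c=21)
Op 2: UPDATE a=21 (auto-commit; committed a=21)
Op 3: UPDATE c=26 (auto-commit; committed c=26)
Op 4: BEGIN: in_txn=True, pending={}
Op 5: COMMIT: merged [] into committed; committed now {a=21, c=26}
Op 6: BEGIN: in_txn=True, pending={}
Op 7: COMMIT: merged [] into committed; committed now {a=21, c=26}
Op 8: UPDATE a=25 (auto-commit; committed a=25)
Op 9: BEGIN: in_txn=True, pending={}
Op 10: UPDATE c=13 (pending; pending now {c=13})
Final committed: {a=25, c=26}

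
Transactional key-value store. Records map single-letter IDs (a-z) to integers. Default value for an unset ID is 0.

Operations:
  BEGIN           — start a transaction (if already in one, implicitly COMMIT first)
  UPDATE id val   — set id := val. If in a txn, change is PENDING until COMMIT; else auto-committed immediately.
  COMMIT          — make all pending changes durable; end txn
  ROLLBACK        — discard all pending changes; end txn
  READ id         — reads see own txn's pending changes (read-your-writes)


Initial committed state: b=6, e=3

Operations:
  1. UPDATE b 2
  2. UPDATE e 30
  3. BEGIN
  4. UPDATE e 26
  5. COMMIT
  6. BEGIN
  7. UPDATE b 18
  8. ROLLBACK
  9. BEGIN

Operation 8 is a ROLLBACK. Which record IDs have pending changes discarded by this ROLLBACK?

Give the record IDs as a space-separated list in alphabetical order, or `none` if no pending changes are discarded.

Initial committed: {b=6, e=3}
Op 1: UPDATE b=2 (auto-commit; committed b=2)
Op 2: UPDATE e=30 (auto-commit; committed e=30)
Op 3: BEGIN: in_txn=True, pending={}
Op 4: UPDATE e=26 (pending; pending now {e=26})
Op 5: COMMIT: merged ['e'] into committed; committed now {b=2, e=26}
Op 6: BEGIN: in_txn=True, pending={}
Op 7: UPDATE b=18 (pending; pending now {b=18})
Op 8: ROLLBACK: discarded pending ['b']; in_txn=False
Op 9: BEGIN: in_txn=True, pending={}
ROLLBACK at op 8 discards: ['b']

Answer: b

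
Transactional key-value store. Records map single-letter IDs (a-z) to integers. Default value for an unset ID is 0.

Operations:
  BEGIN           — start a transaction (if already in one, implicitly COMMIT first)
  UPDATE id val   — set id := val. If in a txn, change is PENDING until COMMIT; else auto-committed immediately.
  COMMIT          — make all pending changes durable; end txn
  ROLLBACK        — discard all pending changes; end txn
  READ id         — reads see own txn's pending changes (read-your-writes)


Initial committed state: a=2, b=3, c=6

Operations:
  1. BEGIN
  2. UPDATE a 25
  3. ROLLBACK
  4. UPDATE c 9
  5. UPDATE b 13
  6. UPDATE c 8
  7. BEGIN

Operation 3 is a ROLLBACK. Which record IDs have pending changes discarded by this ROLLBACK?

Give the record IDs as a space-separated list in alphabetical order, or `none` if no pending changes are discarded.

Initial committed: {a=2, b=3, c=6}
Op 1: BEGIN: in_txn=True, pending={}
Op 2: UPDATE a=25 (pending; pending now {a=25})
Op 3: ROLLBACK: discarded pending ['a']; in_txn=False
Op 4: UPDATE c=9 (auto-commit; committed c=9)
Op 5: UPDATE b=13 (auto-commit; committed b=13)
Op 6: UPDATE c=8 (auto-commit; committed c=8)
Op 7: BEGIN: in_txn=True, pending={}
ROLLBACK at op 3 discards: ['a']

Answer: a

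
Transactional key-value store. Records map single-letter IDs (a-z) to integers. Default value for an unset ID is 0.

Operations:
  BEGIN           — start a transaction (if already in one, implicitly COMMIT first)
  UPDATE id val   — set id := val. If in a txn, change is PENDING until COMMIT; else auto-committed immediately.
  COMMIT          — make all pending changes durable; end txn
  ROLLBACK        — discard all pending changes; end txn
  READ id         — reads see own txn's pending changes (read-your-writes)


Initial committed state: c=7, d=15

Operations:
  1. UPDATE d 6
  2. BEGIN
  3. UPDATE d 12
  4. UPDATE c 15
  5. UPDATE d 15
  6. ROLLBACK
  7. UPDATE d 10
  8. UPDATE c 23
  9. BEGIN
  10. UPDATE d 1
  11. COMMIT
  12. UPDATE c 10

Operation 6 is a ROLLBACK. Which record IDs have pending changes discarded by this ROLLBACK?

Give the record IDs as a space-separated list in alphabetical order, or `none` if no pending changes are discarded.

Initial committed: {c=7, d=15}
Op 1: UPDATE d=6 (auto-commit; committed d=6)
Op 2: BEGIN: in_txn=True, pending={}
Op 3: UPDATE d=12 (pending; pending now {d=12})
Op 4: UPDATE c=15 (pending; pending now {c=15, d=12})
Op 5: UPDATE d=15 (pending; pending now {c=15, d=15})
Op 6: ROLLBACK: discarded pending ['c', 'd']; in_txn=False
Op 7: UPDATE d=10 (auto-commit; committed d=10)
Op 8: UPDATE c=23 (auto-commit; committed c=23)
Op 9: BEGIN: in_txn=True, pending={}
Op 10: UPDATE d=1 (pending; pending now {d=1})
Op 11: COMMIT: merged ['d'] into committed; committed now {c=23, d=1}
Op 12: UPDATE c=10 (auto-commit; committed c=10)
ROLLBACK at op 6 discards: ['c', 'd']

Answer: c d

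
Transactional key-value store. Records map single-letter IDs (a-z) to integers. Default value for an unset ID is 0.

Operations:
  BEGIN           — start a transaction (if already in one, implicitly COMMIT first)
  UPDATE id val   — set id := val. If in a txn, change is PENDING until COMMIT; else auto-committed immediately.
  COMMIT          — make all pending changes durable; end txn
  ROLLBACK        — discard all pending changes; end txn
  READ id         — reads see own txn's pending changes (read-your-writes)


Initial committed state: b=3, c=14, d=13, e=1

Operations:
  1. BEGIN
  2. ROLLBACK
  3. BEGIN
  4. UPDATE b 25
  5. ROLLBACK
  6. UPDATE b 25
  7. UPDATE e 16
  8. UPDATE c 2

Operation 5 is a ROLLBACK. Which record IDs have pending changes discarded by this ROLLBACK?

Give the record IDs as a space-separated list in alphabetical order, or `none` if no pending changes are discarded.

Initial committed: {b=3, c=14, d=13, e=1}
Op 1: BEGIN: in_txn=True, pending={}
Op 2: ROLLBACK: discarded pending []; in_txn=False
Op 3: BEGIN: in_txn=True, pending={}
Op 4: UPDATE b=25 (pending; pending now {b=25})
Op 5: ROLLBACK: discarded pending ['b']; in_txn=False
Op 6: UPDATE b=25 (auto-commit; committed b=25)
Op 7: UPDATE e=16 (auto-commit; committed e=16)
Op 8: UPDATE c=2 (auto-commit; committed c=2)
ROLLBACK at op 5 discards: ['b']

Answer: b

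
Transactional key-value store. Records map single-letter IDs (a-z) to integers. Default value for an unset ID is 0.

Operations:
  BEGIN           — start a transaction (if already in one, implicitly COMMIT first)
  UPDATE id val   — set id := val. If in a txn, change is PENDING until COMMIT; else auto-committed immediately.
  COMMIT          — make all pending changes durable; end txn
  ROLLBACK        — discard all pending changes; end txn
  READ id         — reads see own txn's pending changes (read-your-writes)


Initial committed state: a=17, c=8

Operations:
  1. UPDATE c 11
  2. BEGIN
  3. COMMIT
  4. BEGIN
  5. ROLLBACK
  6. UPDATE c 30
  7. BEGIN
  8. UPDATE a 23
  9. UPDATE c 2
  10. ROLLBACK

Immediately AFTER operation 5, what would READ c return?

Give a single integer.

Initial committed: {a=17, c=8}
Op 1: UPDATE c=11 (auto-commit; committed c=11)
Op 2: BEGIN: in_txn=True, pending={}
Op 3: COMMIT: merged [] into committed; committed now {a=17, c=11}
Op 4: BEGIN: in_txn=True, pending={}
Op 5: ROLLBACK: discarded pending []; in_txn=False
After op 5: visible(c) = 11 (pending={}, committed={a=17, c=11})

Answer: 11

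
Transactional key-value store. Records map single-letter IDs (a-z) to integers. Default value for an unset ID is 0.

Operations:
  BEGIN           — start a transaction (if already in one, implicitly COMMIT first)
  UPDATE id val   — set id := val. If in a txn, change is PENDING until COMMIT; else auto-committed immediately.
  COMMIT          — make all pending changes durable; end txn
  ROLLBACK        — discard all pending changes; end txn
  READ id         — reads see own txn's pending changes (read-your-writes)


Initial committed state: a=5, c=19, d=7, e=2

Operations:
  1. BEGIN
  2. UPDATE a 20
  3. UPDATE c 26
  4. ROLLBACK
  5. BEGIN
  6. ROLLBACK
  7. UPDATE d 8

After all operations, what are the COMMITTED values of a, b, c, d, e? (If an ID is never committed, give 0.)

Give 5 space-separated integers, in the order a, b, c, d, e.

Answer: 5 0 19 8 2

Derivation:
Initial committed: {a=5, c=19, d=7, e=2}
Op 1: BEGIN: in_txn=True, pending={}
Op 2: UPDATE a=20 (pending; pending now {a=20})
Op 3: UPDATE c=26 (pending; pending now {a=20, c=26})
Op 4: ROLLBACK: discarded pending ['a', 'c']; in_txn=False
Op 5: BEGIN: in_txn=True, pending={}
Op 6: ROLLBACK: discarded pending []; in_txn=False
Op 7: UPDATE d=8 (auto-commit; committed d=8)
Final committed: {a=5, c=19, d=8, e=2}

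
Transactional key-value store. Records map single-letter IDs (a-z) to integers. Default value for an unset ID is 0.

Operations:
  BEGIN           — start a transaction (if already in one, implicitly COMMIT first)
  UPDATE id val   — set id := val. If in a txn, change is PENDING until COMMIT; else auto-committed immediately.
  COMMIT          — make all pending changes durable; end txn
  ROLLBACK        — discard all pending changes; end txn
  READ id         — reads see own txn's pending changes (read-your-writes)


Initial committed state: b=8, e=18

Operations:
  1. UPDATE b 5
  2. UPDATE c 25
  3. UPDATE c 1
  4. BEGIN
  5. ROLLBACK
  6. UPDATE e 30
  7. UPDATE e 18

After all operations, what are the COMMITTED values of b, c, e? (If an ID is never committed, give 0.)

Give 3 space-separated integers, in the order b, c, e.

Answer: 5 1 18

Derivation:
Initial committed: {b=8, e=18}
Op 1: UPDATE b=5 (auto-commit; committed b=5)
Op 2: UPDATE c=25 (auto-commit; committed c=25)
Op 3: UPDATE c=1 (auto-commit; committed c=1)
Op 4: BEGIN: in_txn=True, pending={}
Op 5: ROLLBACK: discarded pending []; in_txn=False
Op 6: UPDATE e=30 (auto-commit; committed e=30)
Op 7: UPDATE e=18 (auto-commit; committed e=18)
Final committed: {b=5, c=1, e=18}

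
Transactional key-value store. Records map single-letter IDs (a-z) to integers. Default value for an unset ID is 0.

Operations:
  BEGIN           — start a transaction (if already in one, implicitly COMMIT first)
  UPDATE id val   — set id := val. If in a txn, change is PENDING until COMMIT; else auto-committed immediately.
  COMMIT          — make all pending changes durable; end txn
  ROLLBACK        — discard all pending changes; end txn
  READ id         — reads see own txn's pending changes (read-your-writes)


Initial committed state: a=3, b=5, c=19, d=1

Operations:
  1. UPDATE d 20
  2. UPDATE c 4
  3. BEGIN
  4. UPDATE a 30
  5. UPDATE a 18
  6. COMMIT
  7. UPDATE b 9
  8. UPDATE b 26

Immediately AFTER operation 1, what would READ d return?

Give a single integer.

Initial committed: {a=3, b=5, c=19, d=1}
Op 1: UPDATE d=20 (auto-commit; committed d=20)
After op 1: visible(d) = 20 (pending={}, committed={a=3, b=5, c=19, d=20})

Answer: 20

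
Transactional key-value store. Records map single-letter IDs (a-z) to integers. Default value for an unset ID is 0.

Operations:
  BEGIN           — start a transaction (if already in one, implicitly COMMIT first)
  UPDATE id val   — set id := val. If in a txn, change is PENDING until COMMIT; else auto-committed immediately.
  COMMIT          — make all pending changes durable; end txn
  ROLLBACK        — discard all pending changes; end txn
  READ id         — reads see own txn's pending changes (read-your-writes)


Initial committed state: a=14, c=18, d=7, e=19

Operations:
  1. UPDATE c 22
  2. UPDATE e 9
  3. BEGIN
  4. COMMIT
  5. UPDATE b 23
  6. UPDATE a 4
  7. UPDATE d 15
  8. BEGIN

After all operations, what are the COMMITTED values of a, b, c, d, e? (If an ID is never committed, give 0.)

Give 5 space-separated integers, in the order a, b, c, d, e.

Answer: 4 23 22 15 9

Derivation:
Initial committed: {a=14, c=18, d=7, e=19}
Op 1: UPDATE c=22 (auto-commit; committed c=22)
Op 2: UPDATE e=9 (auto-commit; committed e=9)
Op 3: BEGIN: in_txn=True, pending={}
Op 4: COMMIT: merged [] into committed; committed now {a=14, c=22, d=7, e=9}
Op 5: UPDATE b=23 (auto-commit; committed b=23)
Op 6: UPDATE a=4 (auto-commit; committed a=4)
Op 7: UPDATE d=15 (auto-commit; committed d=15)
Op 8: BEGIN: in_txn=True, pending={}
Final committed: {a=4, b=23, c=22, d=15, e=9}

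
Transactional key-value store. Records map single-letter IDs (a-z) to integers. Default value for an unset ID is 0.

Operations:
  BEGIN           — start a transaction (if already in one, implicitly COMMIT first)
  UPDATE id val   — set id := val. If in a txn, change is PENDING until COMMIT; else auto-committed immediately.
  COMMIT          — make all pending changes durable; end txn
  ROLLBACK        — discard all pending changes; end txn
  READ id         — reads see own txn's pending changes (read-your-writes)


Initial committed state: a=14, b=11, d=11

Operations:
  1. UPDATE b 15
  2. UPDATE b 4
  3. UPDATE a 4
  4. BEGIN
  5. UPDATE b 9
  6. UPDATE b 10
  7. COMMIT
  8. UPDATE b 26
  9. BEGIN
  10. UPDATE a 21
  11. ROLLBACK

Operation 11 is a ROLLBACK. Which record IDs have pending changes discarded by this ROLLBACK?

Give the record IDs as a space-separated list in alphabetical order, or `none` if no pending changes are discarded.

Initial committed: {a=14, b=11, d=11}
Op 1: UPDATE b=15 (auto-commit; committed b=15)
Op 2: UPDATE b=4 (auto-commit; committed b=4)
Op 3: UPDATE a=4 (auto-commit; committed a=4)
Op 4: BEGIN: in_txn=True, pending={}
Op 5: UPDATE b=9 (pending; pending now {b=9})
Op 6: UPDATE b=10 (pending; pending now {b=10})
Op 7: COMMIT: merged ['b'] into committed; committed now {a=4, b=10, d=11}
Op 8: UPDATE b=26 (auto-commit; committed b=26)
Op 9: BEGIN: in_txn=True, pending={}
Op 10: UPDATE a=21 (pending; pending now {a=21})
Op 11: ROLLBACK: discarded pending ['a']; in_txn=False
ROLLBACK at op 11 discards: ['a']

Answer: a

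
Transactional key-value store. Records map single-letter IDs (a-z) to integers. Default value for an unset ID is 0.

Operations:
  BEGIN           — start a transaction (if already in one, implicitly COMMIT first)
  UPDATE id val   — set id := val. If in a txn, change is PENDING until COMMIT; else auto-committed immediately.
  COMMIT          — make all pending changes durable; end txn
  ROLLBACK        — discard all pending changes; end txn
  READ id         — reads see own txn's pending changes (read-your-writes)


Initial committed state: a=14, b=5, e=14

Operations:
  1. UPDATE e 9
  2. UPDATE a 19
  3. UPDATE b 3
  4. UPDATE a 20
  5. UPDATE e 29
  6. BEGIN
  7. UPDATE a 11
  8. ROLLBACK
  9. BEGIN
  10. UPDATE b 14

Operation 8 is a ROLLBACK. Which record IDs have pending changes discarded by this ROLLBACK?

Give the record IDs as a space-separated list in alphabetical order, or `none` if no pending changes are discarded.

Initial committed: {a=14, b=5, e=14}
Op 1: UPDATE e=9 (auto-commit; committed e=9)
Op 2: UPDATE a=19 (auto-commit; committed a=19)
Op 3: UPDATE b=3 (auto-commit; committed b=3)
Op 4: UPDATE a=20 (auto-commit; committed a=20)
Op 5: UPDATE e=29 (auto-commit; committed e=29)
Op 6: BEGIN: in_txn=True, pending={}
Op 7: UPDATE a=11 (pending; pending now {a=11})
Op 8: ROLLBACK: discarded pending ['a']; in_txn=False
Op 9: BEGIN: in_txn=True, pending={}
Op 10: UPDATE b=14 (pending; pending now {b=14})
ROLLBACK at op 8 discards: ['a']

Answer: a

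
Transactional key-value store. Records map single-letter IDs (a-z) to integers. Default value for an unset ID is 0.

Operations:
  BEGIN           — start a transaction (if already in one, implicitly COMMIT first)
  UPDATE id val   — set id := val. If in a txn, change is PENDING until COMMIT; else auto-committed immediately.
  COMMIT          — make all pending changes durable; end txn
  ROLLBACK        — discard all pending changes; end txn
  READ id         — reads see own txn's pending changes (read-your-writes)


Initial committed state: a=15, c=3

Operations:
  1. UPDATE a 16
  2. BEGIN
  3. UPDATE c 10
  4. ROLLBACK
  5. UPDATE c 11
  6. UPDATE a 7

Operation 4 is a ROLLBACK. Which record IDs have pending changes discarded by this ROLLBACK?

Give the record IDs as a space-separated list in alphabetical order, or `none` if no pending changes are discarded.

Initial committed: {a=15, c=3}
Op 1: UPDATE a=16 (auto-commit; committed a=16)
Op 2: BEGIN: in_txn=True, pending={}
Op 3: UPDATE c=10 (pending; pending now {c=10})
Op 4: ROLLBACK: discarded pending ['c']; in_txn=False
Op 5: UPDATE c=11 (auto-commit; committed c=11)
Op 6: UPDATE a=7 (auto-commit; committed a=7)
ROLLBACK at op 4 discards: ['c']

Answer: c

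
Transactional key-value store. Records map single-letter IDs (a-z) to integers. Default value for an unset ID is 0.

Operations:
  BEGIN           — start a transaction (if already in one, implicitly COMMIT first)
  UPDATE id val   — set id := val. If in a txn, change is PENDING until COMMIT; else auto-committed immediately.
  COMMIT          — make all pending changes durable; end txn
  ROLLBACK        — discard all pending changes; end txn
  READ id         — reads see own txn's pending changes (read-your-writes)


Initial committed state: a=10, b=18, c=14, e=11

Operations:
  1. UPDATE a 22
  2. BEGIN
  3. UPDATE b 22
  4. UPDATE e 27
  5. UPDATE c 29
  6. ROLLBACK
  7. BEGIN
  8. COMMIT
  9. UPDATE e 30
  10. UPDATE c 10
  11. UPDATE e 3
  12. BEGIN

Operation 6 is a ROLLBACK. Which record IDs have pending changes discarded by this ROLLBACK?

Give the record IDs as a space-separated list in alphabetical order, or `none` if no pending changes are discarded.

Answer: b c e

Derivation:
Initial committed: {a=10, b=18, c=14, e=11}
Op 1: UPDATE a=22 (auto-commit; committed a=22)
Op 2: BEGIN: in_txn=True, pending={}
Op 3: UPDATE b=22 (pending; pending now {b=22})
Op 4: UPDATE e=27 (pending; pending now {b=22, e=27})
Op 5: UPDATE c=29 (pending; pending now {b=22, c=29, e=27})
Op 6: ROLLBACK: discarded pending ['b', 'c', 'e']; in_txn=False
Op 7: BEGIN: in_txn=True, pending={}
Op 8: COMMIT: merged [] into committed; committed now {a=22, b=18, c=14, e=11}
Op 9: UPDATE e=30 (auto-commit; committed e=30)
Op 10: UPDATE c=10 (auto-commit; committed c=10)
Op 11: UPDATE e=3 (auto-commit; committed e=3)
Op 12: BEGIN: in_txn=True, pending={}
ROLLBACK at op 6 discards: ['b', 'c', 'e']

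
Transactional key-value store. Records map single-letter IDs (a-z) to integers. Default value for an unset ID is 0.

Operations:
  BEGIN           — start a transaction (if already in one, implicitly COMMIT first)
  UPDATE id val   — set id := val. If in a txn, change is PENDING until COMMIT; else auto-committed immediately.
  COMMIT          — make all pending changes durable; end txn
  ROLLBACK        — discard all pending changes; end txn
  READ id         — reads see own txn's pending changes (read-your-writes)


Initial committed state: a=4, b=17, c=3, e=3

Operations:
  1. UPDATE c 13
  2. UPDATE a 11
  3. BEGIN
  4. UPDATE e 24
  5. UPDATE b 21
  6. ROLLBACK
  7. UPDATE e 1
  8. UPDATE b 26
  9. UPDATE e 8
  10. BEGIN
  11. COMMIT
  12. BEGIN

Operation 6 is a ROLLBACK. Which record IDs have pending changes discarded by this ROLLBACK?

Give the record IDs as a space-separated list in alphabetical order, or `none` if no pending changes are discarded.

Initial committed: {a=4, b=17, c=3, e=3}
Op 1: UPDATE c=13 (auto-commit; committed c=13)
Op 2: UPDATE a=11 (auto-commit; committed a=11)
Op 3: BEGIN: in_txn=True, pending={}
Op 4: UPDATE e=24 (pending; pending now {e=24})
Op 5: UPDATE b=21 (pending; pending now {b=21, e=24})
Op 6: ROLLBACK: discarded pending ['b', 'e']; in_txn=False
Op 7: UPDATE e=1 (auto-commit; committed e=1)
Op 8: UPDATE b=26 (auto-commit; committed b=26)
Op 9: UPDATE e=8 (auto-commit; committed e=8)
Op 10: BEGIN: in_txn=True, pending={}
Op 11: COMMIT: merged [] into committed; committed now {a=11, b=26, c=13, e=8}
Op 12: BEGIN: in_txn=True, pending={}
ROLLBACK at op 6 discards: ['b', 'e']

Answer: b e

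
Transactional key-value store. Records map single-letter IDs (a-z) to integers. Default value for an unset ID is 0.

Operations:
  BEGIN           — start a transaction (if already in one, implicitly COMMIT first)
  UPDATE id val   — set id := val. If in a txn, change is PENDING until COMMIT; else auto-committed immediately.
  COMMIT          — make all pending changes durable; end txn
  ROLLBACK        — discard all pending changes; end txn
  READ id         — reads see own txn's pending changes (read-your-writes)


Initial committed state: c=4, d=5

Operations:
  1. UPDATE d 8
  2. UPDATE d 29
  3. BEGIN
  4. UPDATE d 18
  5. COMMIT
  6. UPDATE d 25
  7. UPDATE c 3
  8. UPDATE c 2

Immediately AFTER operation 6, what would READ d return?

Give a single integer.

Answer: 25

Derivation:
Initial committed: {c=4, d=5}
Op 1: UPDATE d=8 (auto-commit; committed d=8)
Op 2: UPDATE d=29 (auto-commit; committed d=29)
Op 3: BEGIN: in_txn=True, pending={}
Op 4: UPDATE d=18 (pending; pending now {d=18})
Op 5: COMMIT: merged ['d'] into committed; committed now {c=4, d=18}
Op 6: UPDATE d=25 (auto-commit; committed d=25)
After op 6: visible(d) = 25 (pending={}, committed={c=4, d=25})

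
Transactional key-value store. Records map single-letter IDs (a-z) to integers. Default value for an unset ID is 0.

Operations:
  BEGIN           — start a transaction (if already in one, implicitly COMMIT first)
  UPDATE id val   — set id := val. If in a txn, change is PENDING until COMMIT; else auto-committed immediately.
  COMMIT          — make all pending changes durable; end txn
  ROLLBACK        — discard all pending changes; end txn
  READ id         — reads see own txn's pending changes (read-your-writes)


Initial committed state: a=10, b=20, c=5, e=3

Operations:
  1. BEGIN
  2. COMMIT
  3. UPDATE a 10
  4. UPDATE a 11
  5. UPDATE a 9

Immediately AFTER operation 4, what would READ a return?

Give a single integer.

Initial committed: {a=10, b=20, c=5, e=3}
Op 1: BEGIN: in_txn=True, pending={}
Op 2: COMMIT: merged [] into committed; committed now {a=10, b=20, c=5, e=3}
Op 3: UPDATE a=10 (auto-commit; committed a=10)
Op 4: UPDATE a=11 (auto-commit; committed a=11)
After op 4: visible(a) = 11 (pending={}, committed={a=11, b=20, c=5, e=3})

Answer: 11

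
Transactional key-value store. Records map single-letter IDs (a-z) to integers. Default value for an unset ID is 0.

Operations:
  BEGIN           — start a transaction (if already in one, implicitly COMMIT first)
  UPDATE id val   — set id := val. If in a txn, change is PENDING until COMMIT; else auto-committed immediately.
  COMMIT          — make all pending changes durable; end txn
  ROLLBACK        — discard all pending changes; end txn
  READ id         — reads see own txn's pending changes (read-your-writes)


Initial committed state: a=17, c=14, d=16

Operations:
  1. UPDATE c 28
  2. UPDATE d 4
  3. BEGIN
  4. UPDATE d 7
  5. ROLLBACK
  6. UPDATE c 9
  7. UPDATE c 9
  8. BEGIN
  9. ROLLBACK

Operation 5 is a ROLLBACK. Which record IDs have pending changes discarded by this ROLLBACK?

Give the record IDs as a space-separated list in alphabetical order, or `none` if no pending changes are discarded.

Initial committed: {a=17, c=14, d=16}
Op 1: UPDATE c=28 (auto-commit; committed c=28)
Op 2: UPDATE d=4 (auto-commit; committed d=4)
Op 3: BEGIN: in_txn=True, pending={}
Op 4: UPDATE d=7 (pending; pending now {d=7})
Op 5: ROLLBACK: discarded pending ['d']; in_txn=False
Op 6: UPDATE c=9 (auto-commit; committed c=9)
Op 7: UPDATE c=9 (auto-commit; committed c=9)
Op 8: BEGIN: in_txn=True, pending={}
Op 9: ROLLBACK: discarded pending []; in_txn=False
ROLLBACK at op 5 discards: ['d']

Answer: d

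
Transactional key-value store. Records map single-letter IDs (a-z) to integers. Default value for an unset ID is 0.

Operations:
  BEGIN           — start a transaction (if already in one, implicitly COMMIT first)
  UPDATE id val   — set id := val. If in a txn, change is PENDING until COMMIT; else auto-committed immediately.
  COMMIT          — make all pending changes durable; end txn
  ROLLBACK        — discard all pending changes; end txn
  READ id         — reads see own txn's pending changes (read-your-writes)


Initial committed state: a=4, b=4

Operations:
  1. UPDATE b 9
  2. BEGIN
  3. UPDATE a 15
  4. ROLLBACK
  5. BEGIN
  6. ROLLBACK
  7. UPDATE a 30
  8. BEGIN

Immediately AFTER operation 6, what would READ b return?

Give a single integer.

Answer: 9

Derivation:
Initial committed: {a=4, b=4}
Op 1: UPDATE b=9 (auto-commit; committed b=9)
Op 2: BEGIN: in_txn=True, pending={}
Op 3: UPDATE a=15 (pending; pending now {a=15})
Op 4: ROLLBACK: discarded pending ['a']; in_txn=False
Op 5: BEGIN: in_txn=True, pending={}
Op 6: ROLLBACK: discarded pending []; in_txn=False
After op 6: visible(b) = 9 (pending={}, committed={a=4, b=9})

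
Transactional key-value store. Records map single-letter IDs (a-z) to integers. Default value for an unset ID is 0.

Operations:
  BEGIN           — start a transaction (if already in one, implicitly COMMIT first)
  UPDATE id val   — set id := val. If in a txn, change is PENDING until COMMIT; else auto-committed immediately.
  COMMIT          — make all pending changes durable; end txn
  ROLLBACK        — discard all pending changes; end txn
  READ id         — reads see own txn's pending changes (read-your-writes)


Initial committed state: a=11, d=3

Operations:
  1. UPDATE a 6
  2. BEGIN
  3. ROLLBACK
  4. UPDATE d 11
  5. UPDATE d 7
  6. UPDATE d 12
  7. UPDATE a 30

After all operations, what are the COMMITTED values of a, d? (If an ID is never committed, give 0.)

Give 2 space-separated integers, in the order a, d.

Initial committed: {a=11, d=3}
Op 1: UPDATE a=6 (auto-commit; committed a=6)
Op 2: BEGIN: in_txn=True, pending={}
Op 3: ROLLBACK: discarded pending []; in_txn=False
Op 4: UPDATE d=11 (auto-commit; committed d=11)
Op 5: UPDATE d=7 (auto-commit; committed d=7)
Op 6: UPDATE d=12 (auto-commit; committed d=12)
Op 7: UPDATE a=30 (auto-commit; committed a=30)
Final committed: {a=30, d=12}

Answer: 30 12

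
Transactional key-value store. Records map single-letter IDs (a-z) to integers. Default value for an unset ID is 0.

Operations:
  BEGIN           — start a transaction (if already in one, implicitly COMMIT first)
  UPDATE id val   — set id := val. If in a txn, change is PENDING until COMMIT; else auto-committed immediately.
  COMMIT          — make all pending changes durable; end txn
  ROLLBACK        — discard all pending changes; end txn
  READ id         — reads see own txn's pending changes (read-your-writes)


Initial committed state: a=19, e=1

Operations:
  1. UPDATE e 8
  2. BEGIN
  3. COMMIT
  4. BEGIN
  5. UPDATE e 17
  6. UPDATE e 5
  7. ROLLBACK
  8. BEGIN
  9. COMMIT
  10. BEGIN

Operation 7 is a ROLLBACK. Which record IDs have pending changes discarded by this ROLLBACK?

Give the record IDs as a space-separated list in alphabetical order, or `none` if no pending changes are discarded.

Initial committed: {a=19, e=1}
Op 1: UPDATE e=8 (auto-commit; committed e=8)
Op 2: BEGIN: in_txn=True, pending={}
Op 3: COMMIT: merged [] into committed; committed now {a=19, e=8}
Op 4: BEGIN: in_txn=True, pending={}
Op 5: UPDATE e=17 (pending; pending now {e=17})
Op 6: UPDATE e=5 (pending; pending now {e=5})
Op 7: ROLLBACK: discarded pending ['e']; in_txn=False
Op 8: BEGIN: in_txn=True, pending={}
Op 9: COMMIT: merged [] into committed; committed now {a=19, e=8}
Op 10: BEGIN: in_txn=True, pending={}
ROLLBACK at op 7 discards: ['e']

Answer: e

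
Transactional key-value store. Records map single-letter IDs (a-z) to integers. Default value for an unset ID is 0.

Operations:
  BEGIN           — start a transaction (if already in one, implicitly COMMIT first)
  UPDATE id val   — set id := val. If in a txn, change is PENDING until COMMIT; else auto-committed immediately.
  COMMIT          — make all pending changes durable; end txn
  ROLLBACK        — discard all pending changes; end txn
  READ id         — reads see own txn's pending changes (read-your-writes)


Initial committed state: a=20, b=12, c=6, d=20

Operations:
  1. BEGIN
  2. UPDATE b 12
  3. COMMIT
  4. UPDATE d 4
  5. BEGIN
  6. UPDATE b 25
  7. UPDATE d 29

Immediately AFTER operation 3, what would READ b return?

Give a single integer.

Initial committed: {a=20, b=12, c=6, d=20}
Op 1: BEGIN: in_txn=True, pending={}
Op 2: UPDATE b=12 (pending; pending now {b=12})
Op 3: COMMIT: merged ['b'] into committed; committed now {a=20, b=12, c=6, d=20}
After op 3: visible(b) = 12 (pending={}, committed={a=20, b=12, c=6, d=20})

Answer: 12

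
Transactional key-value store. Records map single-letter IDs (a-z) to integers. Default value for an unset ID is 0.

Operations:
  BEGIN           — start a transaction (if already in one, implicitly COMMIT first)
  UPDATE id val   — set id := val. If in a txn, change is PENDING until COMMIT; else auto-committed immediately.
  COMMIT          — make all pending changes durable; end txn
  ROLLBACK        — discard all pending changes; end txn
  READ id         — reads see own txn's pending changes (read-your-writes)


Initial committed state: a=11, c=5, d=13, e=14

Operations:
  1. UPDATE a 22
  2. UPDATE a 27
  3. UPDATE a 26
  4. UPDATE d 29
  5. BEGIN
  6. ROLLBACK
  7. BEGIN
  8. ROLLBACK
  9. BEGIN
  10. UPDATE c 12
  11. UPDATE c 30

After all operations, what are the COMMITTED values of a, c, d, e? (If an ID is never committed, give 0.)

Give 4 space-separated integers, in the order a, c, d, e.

Answer: 26 5 29 14

Derivation:
Initial committed: {a=11, c=5, d=13, e=14}
Op 1: UPDATE a=22 (auto-commit; committed a=22)
Op 2: UPDATE a=27 (auto-commit; committed a=27)
Op 3: UPDATE a=26 (auto-commit; committed a=26)
Op 4: UPDATE d=29 (auto-commit; committed d=29)
Op 5: BEGIN: in_txn=True, pending={}
Op 6: ROLLBACK: discarded pending []; in_txn=False
Op 7: BEGIN: in_txn=True, pending={}
Op 8: ROLLBACK: discarded pending []; in_txn=False
Op 9: BEGIN: in_txn=True, pending={}
Op 10: UPDATE c=12 (pending; pending now {c=12})
Op 11: UPDATE c=30 (pending; pending now {c=30})
Final committed: {a=26, c=5, d=29, e=14}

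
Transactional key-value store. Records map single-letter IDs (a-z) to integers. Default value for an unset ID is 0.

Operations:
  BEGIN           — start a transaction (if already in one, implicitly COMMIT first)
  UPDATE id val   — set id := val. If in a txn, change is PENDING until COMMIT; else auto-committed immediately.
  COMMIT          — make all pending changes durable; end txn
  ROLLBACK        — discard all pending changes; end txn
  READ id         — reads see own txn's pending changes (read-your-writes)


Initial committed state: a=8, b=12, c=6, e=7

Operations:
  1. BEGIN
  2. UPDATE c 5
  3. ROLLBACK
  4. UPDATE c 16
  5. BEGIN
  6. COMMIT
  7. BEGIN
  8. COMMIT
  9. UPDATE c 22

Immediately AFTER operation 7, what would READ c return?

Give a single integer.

Initial committed: {a=8, b=12, c=6, e=7}
Op 1: BEGIN: in_txn=True, pending={}
Op 2: UPDATE c=5 (pending; pending now {c=5})
Op 3: ROLLBACK: discarded pending ['c']; in_txn=False
Op 4: UPDATE c=16 (auto-commit; committed c=16)
Op 5: BEGIN: in_txn=True, pending={}
Op 6: COMMIT: merged [] into committed; committed now {a=8, b=12, c=16, e=7}
Op 7: BEGIN: in_txn=True, pending={}
After op 7: visible(c) = 16 (pending={}, committed={a=8, b=12, c=16, e=7})

Answer: 16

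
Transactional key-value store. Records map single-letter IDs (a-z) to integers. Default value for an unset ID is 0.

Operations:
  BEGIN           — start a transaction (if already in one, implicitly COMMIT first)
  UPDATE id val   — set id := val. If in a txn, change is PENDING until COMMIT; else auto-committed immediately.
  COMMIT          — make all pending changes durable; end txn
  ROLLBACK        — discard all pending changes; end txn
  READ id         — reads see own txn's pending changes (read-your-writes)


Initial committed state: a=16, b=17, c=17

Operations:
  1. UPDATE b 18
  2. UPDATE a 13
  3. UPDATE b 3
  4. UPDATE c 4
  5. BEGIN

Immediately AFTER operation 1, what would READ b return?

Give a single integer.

Answer: 18

Derivation:
Initial committed: {a=16, b=17, c=17}
Op 1: UPDATE b=18 (auto-commit; committed b=18)
After op 1: visible(b) = 18 (pending={}, committed={a=16, b=18, c=17})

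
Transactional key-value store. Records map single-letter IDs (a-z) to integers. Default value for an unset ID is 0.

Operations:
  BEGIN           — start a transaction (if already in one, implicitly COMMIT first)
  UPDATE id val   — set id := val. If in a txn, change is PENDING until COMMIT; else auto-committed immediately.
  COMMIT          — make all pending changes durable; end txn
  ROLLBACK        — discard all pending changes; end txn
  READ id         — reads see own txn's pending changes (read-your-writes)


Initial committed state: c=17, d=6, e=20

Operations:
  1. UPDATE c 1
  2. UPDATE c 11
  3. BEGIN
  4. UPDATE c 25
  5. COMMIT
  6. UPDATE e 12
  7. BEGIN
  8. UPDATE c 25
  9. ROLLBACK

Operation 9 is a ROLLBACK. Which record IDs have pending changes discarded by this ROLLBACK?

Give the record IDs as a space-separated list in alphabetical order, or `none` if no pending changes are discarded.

Initial committed: {c=17, d=6, e=20}
Op 1: UPDATE c=1 (auto-commit; committed c=1)
Op 2: UPDATE c=11 (auto-commit; committed c=11)
Op 3: BEGIN: in_txn=True, pending={}
Op 4: UPDATE c=25 (pending; pending now {c=25})
Op 5: COMMIT: merged ['c'] into committed; committed now {c=25, d=6, e=20}
Op 6: UPDATE e=12 (auto-commit; committed e=12)
Op 7: BEGIN: in_txn=True, pending={}
Op 8: UPDATE c=25 (pending; pending now {c=25})
Op 9: ROLLBACK: discarded pending ['c']; in_txn=False
ROLLBACK at op 9 discards: ['c']

Answer: c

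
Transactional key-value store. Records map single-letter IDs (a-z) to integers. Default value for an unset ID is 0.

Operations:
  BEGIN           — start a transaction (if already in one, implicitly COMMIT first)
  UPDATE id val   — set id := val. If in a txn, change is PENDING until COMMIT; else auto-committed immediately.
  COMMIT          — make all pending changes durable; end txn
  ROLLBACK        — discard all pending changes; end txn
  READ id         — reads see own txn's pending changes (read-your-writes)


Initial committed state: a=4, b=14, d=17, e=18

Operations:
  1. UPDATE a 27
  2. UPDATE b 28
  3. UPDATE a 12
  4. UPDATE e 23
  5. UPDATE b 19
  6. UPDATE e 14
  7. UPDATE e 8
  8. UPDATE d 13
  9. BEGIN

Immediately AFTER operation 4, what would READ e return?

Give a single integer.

Answer: 23

Derivation:
Initial committed: {a=4, b=14, d=17, e=18}
Op 1: UPDATE a=27 (auto-commit; committed a=27)
Op 2: UPDATE b=28 (auto-commit; committed b=28)
Op 3: UPDATE a=12 (auto-commit; committed a=12)
Op 4: UPDATE e=23 (auto-commit; committed e=23)
After op 4: visible(e) = 23 (pending={}, committed={a=12, b=28, d=17, e=23})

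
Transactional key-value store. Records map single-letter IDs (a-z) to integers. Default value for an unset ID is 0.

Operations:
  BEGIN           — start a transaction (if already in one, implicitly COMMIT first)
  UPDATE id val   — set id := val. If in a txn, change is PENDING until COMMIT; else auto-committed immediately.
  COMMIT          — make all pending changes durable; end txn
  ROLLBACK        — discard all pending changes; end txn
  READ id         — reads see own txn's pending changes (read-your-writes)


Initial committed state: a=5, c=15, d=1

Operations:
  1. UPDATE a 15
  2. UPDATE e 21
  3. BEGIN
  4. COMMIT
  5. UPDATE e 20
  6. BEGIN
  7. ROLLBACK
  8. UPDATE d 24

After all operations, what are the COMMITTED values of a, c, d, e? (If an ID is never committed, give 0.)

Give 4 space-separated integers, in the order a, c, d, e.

Answer: 15 15 24 20

Derivation:
Initial committed: {a=5, c=15, d=1}
Op 1: UPDATE a=15 (auto-commit; committed a=15)
Op 2: UPDATE e=21 (auto-commit; committed e=21)
Op 3: BEGIN: in_txn=True, pending={}
Op 4: COMMIT: merged [] into committed; committed now {a=15, c=15, d=1, e=21}
Op 5: UPDATE e=20 (auto-commit; committed e=20)
Op 6: BEGIN: in_txn=True, pending={}
Op 7: ROLLBACK: discarded pending []; in_txn=False
Op 8: UPDATE d=24 (auto-commit; committed d=24)
Final committed: {a=15, c=15, d=24, e=20}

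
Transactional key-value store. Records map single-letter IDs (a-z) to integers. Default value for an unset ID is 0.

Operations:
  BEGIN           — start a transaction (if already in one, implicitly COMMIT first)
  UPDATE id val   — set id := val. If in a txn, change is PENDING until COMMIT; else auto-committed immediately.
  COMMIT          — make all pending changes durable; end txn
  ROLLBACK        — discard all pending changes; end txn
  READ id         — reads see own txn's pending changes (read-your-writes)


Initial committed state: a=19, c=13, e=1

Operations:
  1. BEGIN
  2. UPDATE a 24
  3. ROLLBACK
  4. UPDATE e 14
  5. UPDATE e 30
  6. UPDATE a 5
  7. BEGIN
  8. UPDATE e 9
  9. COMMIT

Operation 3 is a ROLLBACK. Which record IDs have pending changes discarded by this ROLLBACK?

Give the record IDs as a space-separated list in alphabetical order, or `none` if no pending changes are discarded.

Answer: a

Derivation:
Initial committed: {a=19, c=13, e=1}
Op 1: BEGIN: in_txn=True, pending={}
Op 2: UPDATE a=24 (pending; pending now {a=24})
Op 3: ROLLBACK: discarded pending ['a']; in_txn=False
Op 4: UPDATE e=14 (auto-commit; committed e=14)
Op 5: UPDATE e=30 (auto-commit; committed e=30)
Op 6: UPDATE a=5 (auto-commit; committed a=5)
Op 7: BEGIN: in_txn=True, pending={}
Op 8: UPDATE e=9 (pending; pending now {e=9})
Op 9: COMMIT: merged ['e'] into committed; committed now {a=5, c=13, e=9}
ROLLBACK at op 3 discards: ['a']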